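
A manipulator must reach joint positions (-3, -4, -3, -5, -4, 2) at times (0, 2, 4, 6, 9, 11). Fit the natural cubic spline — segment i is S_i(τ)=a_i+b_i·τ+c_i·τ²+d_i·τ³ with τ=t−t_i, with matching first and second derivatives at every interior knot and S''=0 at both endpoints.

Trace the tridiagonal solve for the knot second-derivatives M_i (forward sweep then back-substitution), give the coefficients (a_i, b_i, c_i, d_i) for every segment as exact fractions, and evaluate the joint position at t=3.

Δ: Δ0=-1/2, Δ1=1/2, Δ2=-1, Δ3=1/3, Δ4=3
row 1: diag=8, rhs=6; c'=1/4, d'=3/4
row 2: denom=8−2·1/4=15/2; d'=(-9−2·3/4)/(15/2)=-7/5
row 3: denom=10−2·4/15=142/15; d'=(8−2·-7/5)/(142/15)=81/71
row 4: denom=10−3·45/142=1285/142; d'=(16−3·81/71)/(1285/142)=1786/1285
back: M4=1786/1285
back: M3=81/71−45/142·1786/1285=180/257
back: M2=-7/5−4/15·180/257=-2039/1285
back: M1=3/4−1/4·-2039/1285=2947/2570
M: M0=0, M1=2947/2570, M2=-2039/1285, M3=180/257, M4=1786/1285, M5=0
seg 0: a=-3, c=M0/2=0, d=(M1−M0)/(6·2)=2947/30840, b=Δ0−h0·(2M0+M1)/6=-3401/3855
seg 1: a=-4, c=M1/2=2947/5140, d=(M2−M1)/(6·2)=-1405/6168, b=Δ1−h1·(2M1+M2)/6=2039/7710
seg 2: a=-3, c=M2/2=-2039/2570, d=(M3−M2)/(6·2)=2939/15420, b=Δ2−h2·(2M2+M3)/6=-677/3855
seg 3: a=-5, c=M3/2=90/257, d=(M4−M3)/(6·3)=443/11565, b=Δ3−h3·(2M3+M4)/6=-4094/3855
seg 4: a=-4, c=M4/2=893/1285, d=(M5−M4)/(6·2)=-893/7710, b=Δ4−h4·(2M4+M5)/6=7993/3855
t_q=3 → seg 1, τ=1; S=-4+2039/7710·τ+2947/5140·τ²+-1405/6168·τ³=-34849/10280

  seg 0: a=-3 b=-3401/3855 c=0 d=2947/30840
  seg 1: a=-4 b=2039/7710 c=2947/5140 d=-1405/6168
  seg 2: a=-3 b=-677/3855 c=-2039/2570 d=2939/15420
  seg 3: a=-5 b=-4094/3855 c=90/257 d=443/11565
  seg 4: a=-4 b=7993/3855 c=893/1285 d=-893/7710
S(3) = -34849/10280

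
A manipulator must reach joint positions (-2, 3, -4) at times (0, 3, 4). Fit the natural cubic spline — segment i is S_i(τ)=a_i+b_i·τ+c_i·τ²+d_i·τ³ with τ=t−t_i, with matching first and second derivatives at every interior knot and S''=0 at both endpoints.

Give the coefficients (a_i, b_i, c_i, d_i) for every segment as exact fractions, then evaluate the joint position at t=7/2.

Δ: Δ0=5/3, Δ1=-7
row 1: diag=8, rhs=-52; c'=1/8, d'=-13/2
back: M1=-13/2
M: M0=0, M1=-13/2, M2=0
seg 0: a=-2, c=M0/2=0, d=(M1−M0)/(6·3)=-13/36, b=Δ0−h0·(2M0+M1)/6=59/12
seg 1: a=3, c=M1/2=-13/4, d=(M2−M1)/(6·1)=13/12, b=Δ1−h1·(2M1+M2)/6=-29/6
t_q=7/2 → seg 1, τ=1/2; S=3+-29/6·τ+-13/4·τ²+13/12·τ³=-3/32

  seg 0: a=-2 b=59/12 c=0 d=-13/36
  seg 1: a=3 b=-29/6 c=-13/4 d=13/12
S(7/2) = -3/32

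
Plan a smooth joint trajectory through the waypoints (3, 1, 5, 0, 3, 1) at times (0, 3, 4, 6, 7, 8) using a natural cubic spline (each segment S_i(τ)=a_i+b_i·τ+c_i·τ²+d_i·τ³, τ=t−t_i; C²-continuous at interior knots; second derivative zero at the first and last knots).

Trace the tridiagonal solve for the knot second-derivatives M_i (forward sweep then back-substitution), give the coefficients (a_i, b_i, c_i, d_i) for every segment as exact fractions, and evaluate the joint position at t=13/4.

  seg 0: a=3 b=-17723/5718 c=0 d=4637/17154
  seg 1: a=1 b=12005/2859 c=4637/1906 d=-15049/5718
  seg 2: a=5 b=6685/5718 c=-5206/953 d=10373/5718
  seg 3: a=0 b=6217/5718 c=5167/953 d=-20065/5718
  seg 4: a=3 b=4013/2859 c=-9731/1906 d=9731/5718
S(13/4) = 263569/121984

Δ: Δ0=-2/3, Δ1=4, Δ2=-5/2, Δ3=3, Δ4=-2
row 1: diag=8, rhs=28; c'=1/8, d'=7/2
row 2: denom=6−1·1/8=47/8; d'=(-39−1·7/2)/(47/8)=-340/47
row 3: denom=6−2·16/47=250/47; d'=(33−2·-340/47)/(250/47)=2231/250
row 4: denom=4−1·47/250=953/250; d'=(-30−1·2231/250)/(953/250)=-9731/953
back: M4=-9731/953
back: M3=2231/250−47/250·-9731/953=10334/953
back: M2=-340/47−16/47·10334/953=-10412/953
back: M1=7/2−1/8·-10412/953=4637/953
M: M0=0, M1=4637/953, M2=-10412/953, M3=10334/953, M4=-9731/953, M5=0
seg 0: a=3, c=M0/2=0, d=(M1−M0)/(6·3)=4637/17154, b=Δ0−h0·(2M0+M1)/6=-17723/5718
seg 1: a=1, c=M1/2=4637/1906, d=(M2−M1)/(6·1)=-15049/5718, b=Δ1−h1·(2M1+M2)/6=12005/2859
seg 2: a=5, c=M2/2=-5206/953, d=(M3−M2)/(6·2)=10373/5718, b=Δ2−h2·(2M2+M3)/6=6685/5718
seg 3: a=0, c=M3/2=5167/953, d=(M4−M3)/(6·1)=-20065/5718, b=Δ3−h3·(2M3+M4)/6=6217/5718
seg 4: a=3, c=M4/2=-9731/1906, d=(M5−M4)/(6·1)=9731/5718, b=Δ4−h4·(2M4+M5)/6=4013/2859
t_q=13/4 → seg 1, τ=1/4; S=1+12005/2859·τ+4637/1906·τ²+-15049/5718·τ³=263569/121984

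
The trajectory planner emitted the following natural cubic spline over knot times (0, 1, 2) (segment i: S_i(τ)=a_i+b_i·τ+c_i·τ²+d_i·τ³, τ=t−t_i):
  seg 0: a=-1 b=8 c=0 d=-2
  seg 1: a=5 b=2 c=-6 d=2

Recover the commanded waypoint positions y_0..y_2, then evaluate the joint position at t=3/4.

y_0=-1 y_1=5 y_2=3
S(3/4) = 133/32

y_0 = S_0(0) = a_0 = -1
y_1 = S_1(0) = a_1 = 5
y_2 = S_1(1) = 3
t_q=3/4 is in segment 0 (τ=3/4); S_0(τ)=133/32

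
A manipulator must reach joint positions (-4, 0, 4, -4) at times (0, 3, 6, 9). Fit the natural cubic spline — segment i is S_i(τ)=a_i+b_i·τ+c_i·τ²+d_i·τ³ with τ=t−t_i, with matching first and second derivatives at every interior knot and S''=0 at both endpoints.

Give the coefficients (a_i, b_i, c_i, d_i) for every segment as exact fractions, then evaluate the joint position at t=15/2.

Δ: Δ0=4/3, Δ1=4/3, Δ2=-8/3
row 1: diag=12, rhs=0; c'=1/4, d'=0
row 2: denom=12−3·1/4=45/4; d'=(-24−3·0)/(45/4)=-32/15
back: M2=-32/15
back: M1=0−1/4·-32/15=8/15
M: M0=0, M1=8/15, M2=-32/15, M3=0
seg 0: a=-4, c=M0/2=0, d=(M1−M0)/(6·3)=4/135, b=Δ0−h0·(2M0+M1)/6=16/15
seg 1: a=0, c=M1/2=4/15, d=(M2−M1)/(6·3)=-4/27, b=Δ1−h1·(2M1+M2)/6=28/15
seg 2: a=4, c=M2/2=-16/15, d=(M3−M2)/(6·3)=16/135, b=Δ2−h2·(2M2+M3)/6=-8/15
t_q=15/2 → seg 2, τ=3/2; S=4+-8/15·τ+-16/15·τ²+16/135·τ³=6/5

  seg 0: a=-4 b=16/15 c=0 d=4/135
  seg 1: a=0 b=28/15 c=4/15 d=-4/27
  seg 2: a=4 b=-8/15 c=-16/15 d=16/135
S(15/2) = 6/5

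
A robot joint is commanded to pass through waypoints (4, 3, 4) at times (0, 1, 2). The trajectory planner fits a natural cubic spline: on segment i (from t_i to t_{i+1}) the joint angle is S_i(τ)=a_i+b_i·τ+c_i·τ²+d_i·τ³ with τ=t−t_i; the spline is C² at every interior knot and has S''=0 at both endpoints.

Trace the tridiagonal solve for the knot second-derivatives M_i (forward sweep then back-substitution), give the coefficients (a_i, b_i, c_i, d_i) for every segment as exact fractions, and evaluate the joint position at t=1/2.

  seg 0: a=4 b=-3/2 c=0 d=1/2
  seg 1: a=3 b=0 c=3/2 d=-1/2
S(1/2) = 53/16

Δ: Δ0=-1, Δ1=1
row 1: diag=4, rhs=12; c'=1/4, d'=3
back: M1=3
M: M0=0, M1=3, M2=0
seg 0: a=4, c=M0/2=0, d=(M1−M0)/(6·1)=1/2, b=Δ0−h0·(2M0+M1)/6=-3/2
seg 1: a=3, c=M1/2=3/2, d=(M2−M1)/(6·1)=-1/2, b=Δ1−h1·(2M1+M2)/6=0
t_q=1/2 → seg 0, τ=1/2; S=4+-3/2·τ+0·τ²+1/2·τ³=53/16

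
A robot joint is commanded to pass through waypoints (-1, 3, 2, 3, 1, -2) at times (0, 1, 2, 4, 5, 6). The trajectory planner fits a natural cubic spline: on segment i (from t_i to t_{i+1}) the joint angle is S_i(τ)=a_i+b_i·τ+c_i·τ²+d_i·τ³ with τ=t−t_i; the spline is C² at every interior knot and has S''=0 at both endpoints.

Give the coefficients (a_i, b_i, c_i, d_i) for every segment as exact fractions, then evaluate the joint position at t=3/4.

Δ: Δ0=4, Δ1=-1, Δ2=1/2, Δ3=-2, Δ4=-3
row 1: diag=4, rhs=-30; c'=1/4, d'=-15/2
row 2: denom=6−1·1/4=23/4; d'=(9−1·-15/2)/(23/4)=66/23
row 3: denom=6−2·8/23=122/23; d'=(-15−2·66/23)/(122/23)=-477/122
row 4: denom=4−1·23/122=465/122; d'=(-6−1·-477/122)/(465/122)=-17/31
back: M4=-17/31
back: M3=-477/122−23/122·-17/31=-118/31
back: M2=66/23−8/23·-118/31=130/31
back: M1=-15/2−1/4·130/31=-265/31
M: M0=0, M1=-265/31, M2=130/31, M3=-118/31, M4=-17/31, M5=0
seg 0: a=-1, c=M0/2=0, d=(M1−M0)/(6·1)=-265/186, b=Δ0−h0·(2M0+M1)/6=1009/186
seg 1: a=3, c=M1/2=-265/62, d=(M2−M1)/(6·1)=395/186, b=Δ1−h1·(2M1+M2)/6=107/93
seg 2: a=2, c=M2/2=65/31, d=(M3−M2)/(6·2)=-2/3, b=Δ2−h2·(2M2+M3)/6=-191/186
seg 3: a=3, c=M3/2=-59/31, d=(M4−M3)/(6·1)=101/186, b=Δ3−h3·(2M3+M4)/6=-119/186
seg 4: a=1, c=M4/2=-17/62, d=(M5−M4)/(6·1)=17/186, b=Δ4−h4·(2M4+M5)/6=-262/93
t_q=3/4 → seg 0, τ=3/4; S=-1+1009/186·τ+0·τ²+-265/186·τ³=9791/3968

  seg 0: a=-1 b=1009/186 c=0 d=-265/186
  seg 1: a=3 b=107/93 c=-265/62 d=395/186
  seg 2: a=2 b=-191/186 c=65/31 d=-2/3
  seg 3: a=3 b=-119/186 c=-59/31 d=101/186
  seg 4: a=1 b=-262/93 c=-17/62 d=17/186
S(3/4) = 9791/3968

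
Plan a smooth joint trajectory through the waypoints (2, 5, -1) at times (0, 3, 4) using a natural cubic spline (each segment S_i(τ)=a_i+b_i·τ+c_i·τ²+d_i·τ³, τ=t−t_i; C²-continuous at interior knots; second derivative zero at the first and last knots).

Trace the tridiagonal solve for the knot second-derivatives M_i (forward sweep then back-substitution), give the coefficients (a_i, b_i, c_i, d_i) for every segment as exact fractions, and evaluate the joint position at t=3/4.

  seg 0: a=2 b=29/8 c=0 d=-7/24
  seg 1: a=5 b=-17/4 c=-21/8 d=7/8
S(3/4) = 2353/512

Δ: Δ0=1, Δ1=-6
row 1: diag=8, rhs=-42; c'=1/8, d'=-21/4
back: M1=-21/4
M: M0=0, M1=-21/4, M2=0
seg 0: a=2, c=M0/2=0, d=(M1−M0)/(6·3)=-7/24, b=Δ0−h0·(2M0+M1)/6=29/8
seg 1: a=5, c=M1/2=-21/8, d=(M2−M1)/(6·1)=7/8, b=Δ1−h1·(2M1+M2)/6=-17/4
t_q=3/4 → seg 0, τ=3/4; S=2+29/8·τ+0·τ²+-7/24·τ³=2353/512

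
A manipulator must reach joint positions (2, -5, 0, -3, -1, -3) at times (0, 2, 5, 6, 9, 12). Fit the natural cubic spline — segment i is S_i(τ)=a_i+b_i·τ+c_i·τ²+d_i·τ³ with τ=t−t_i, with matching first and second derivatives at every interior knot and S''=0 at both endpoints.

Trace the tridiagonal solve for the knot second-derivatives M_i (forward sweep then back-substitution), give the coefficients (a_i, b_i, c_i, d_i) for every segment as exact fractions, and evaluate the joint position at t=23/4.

Δ: Δ0=-7/2, Δ1=5/3, Δ2=-3, Δ3=2/3, Δ4=-2/3
row 1: diag=10, rhs=31; c'=3/10, d'=31/10
row 2: denom=8−3·3/10=71/10; d'=(-28−3·31/10)/(71/10)=-373/71
row 3: denom=8−1·10/71=558/71; d'=(22−1·-373/71)/(558/71)=215/62
row 4: denom=12−3·71/186=673/62; d'=(-8−3·215/62)/(673/62)=-1141/673
back: M4=-1141/673
back: M3=215/62−71/186·-1141/673=8308/2019
back: M2=-373/71−10/71·8308/2019=-11777/2019
back: M1=31/10−3/10·-11777/2019=3264/673
M: M0=0, M1=3264/673, M2=-11777/2019, M3=8308/2019, M4=-1141/673, M5=0
seg 0: a=2, c=M0/2=0, d=(M1−M0)/(6·2)=272/673, b=Δ0−h0·(2M0+M1)/6=-6887/1346
seg 1: a=-5, c=M1/2=1632/673, d=(M2−M1)/(6·3)=-21569/36342, b=Δ1−h1·(2M1+M2)/6=-359/1346
seg 2: a=0, c=M2/2=-11777/4038, d=(M3−M2)/(6·1)=6695/4038, b=Δ2−h2·(2M2+M3)/6=-1172/673
seg 3: a=-3, c=M3/2=4154/2019, d=(M4−M3)/(6·3)=-11731/36342, b=Δ3−h3·(2M3+M4)/6=-10501/4038
seg 4: a=-1, c=M4/2=-1141/1346, d=(M5−M4)/(6·3)=1141/12114, b=Δ4−h4·(2M4+M5)/6=2077/2019
t_q=23/4 → seg 2, τ=3/4; S=0+-1172/673·τ+-11777/4038·τ²+6695/4038·τ³=-193581/86144

  seg 0: a=2 b=-6887/1346 c=0 d=272/673
  seg 1: a=-5 b=-359/1346 c=1632/673 d=-21569/36342
  seg 2: a=0 b=-1172/673 c=-11777/4038 d=6695/4038
  seg 3: a=-3 b=-10501/4038 c=4154/2019 d=-11731/36342
  seg 4: a=-1 b=2077/2019 c=-1141/1346 d=1141/12114
S(23/4) = -193581/86144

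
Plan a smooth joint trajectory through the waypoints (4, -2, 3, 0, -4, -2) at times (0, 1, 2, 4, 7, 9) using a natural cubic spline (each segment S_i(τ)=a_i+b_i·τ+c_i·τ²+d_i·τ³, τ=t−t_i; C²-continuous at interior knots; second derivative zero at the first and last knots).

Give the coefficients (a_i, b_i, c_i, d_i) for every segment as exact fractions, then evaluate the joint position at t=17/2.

  seg 0: a=4 b=-106469/11598 c=0 d=36881/11598
  seg 1: a=-2 b=2087/5799 c=36881/3866 d=-56827/11598
  seg 2: a=3 b=54979/11598 c=-9973/1933 d=11825/11598
  seg 3: a=0 b=-42473/11598 c=1852/1933 d=-703/11598
  seg 4: a=-4 b=2609/5799 c=1595/3866 d=-1595/23196
S(17/2) = -162615/61856

Δ: Δ0=-6, Δ1=5, Δ2=-3/2, Δ3=-4/3, Δ4=1
row 1: diag=4, rhs=66; c'=1/4, d'=33/2
row 2: denom=6−1·1/4=23/4; d'=(-39−1·33/2)/(23/4)=-222/23
row 3: denom=10−2·8/23=214/23; d'=(1−2·-222/23)/(214/23)=467/214
row 4: denom=10−3·69/214=1933/214; d'=(14−3·467/214)/(1933/214)=1595/1933
back: M4=1595/1933
back: M3=467/214−69/214·1595/1933=3704/1933
back: M2=-222/23−8/23·3704/1933=-19946/1933
back: M1=33/2−1/4·-19946/1933=36881/1933
M: M0=0, M1=36881/1933, M2=-19946/1933, M3=3704/1933, M4=1595/1933, M5=0
seg 0: a=4, c=M0/2=0, d=(M1−M0)/(6·1)=36881/11598, b=Δ0−h0·(2M0+M1)/6=-106469/11598
seg 1: a=-2, c=M1/2=36881/3866, d=(M2−M1)/(6·1)=-56827/11598, b=Δ1−h1·(2M1+M2)/6=2087/5799
seg 2: a=3, c=M2/2=-9973/1933, d=(M3−M2)/(6·2)=11825/11598, b=Δ2−h2·(2M2+M3)/6=54979/11598
seg 3: a=0, c=M3/2=1852/1933, d=(M4−M3)/(6·3)=-703/11598, b=Δ3−h3·(2M3+M4)/6=-42473/11598
seg 4: a=-4, c=M4/2=1595/3866, d=(M5−M4)/(6·2)=-1595/23196, b=Δ4−h4·(2M4+M5)/6=2609/5799
t_q=17/2 → seg 4, τ=3/2; S=-4+2609/5799·τ+1595/3866·τ²+-1595/23196·τ³=-162615/61856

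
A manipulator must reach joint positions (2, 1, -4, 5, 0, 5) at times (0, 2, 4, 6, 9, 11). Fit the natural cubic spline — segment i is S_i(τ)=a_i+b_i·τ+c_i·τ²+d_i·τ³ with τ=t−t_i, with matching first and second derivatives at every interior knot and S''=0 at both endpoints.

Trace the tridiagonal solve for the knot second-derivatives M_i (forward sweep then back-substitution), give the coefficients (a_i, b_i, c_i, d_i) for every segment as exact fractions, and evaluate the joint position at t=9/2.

Δ: Δ0=-1/2, Δ1=-5/2, Δ2=9/2, Δ3=-5/3, Δ4=5/2
row 1: diag=8, rhs=-12; c'=1/4, d'=-3/2
row 2: denom=8−2·1/4=15/2; d'=(42−2·-3/2)/(15/2)=6
row 3: denom=10−2·4/15=142/15; d'=(-37−2·6)/(142/15)=-735/142
row 4: denom=10−3·45/142=1285/142; d'=(25−3·-735/142)/(1285/142)=1151/257
back: M4=1151/257
back: M3=-735/142−45/142·1151/257=-1695/257
back: M2=6−4/15·-1695/257=1994/257
back: M1=-3/2−1/4·1994/257=-884/257
M: M0=0, M1=-884/257, M2=1994/257, M3=-1695/257, M4=1151/257, M5=0
seg 0: a=2, c=M0/2=0, d=(M1−M0)/(6·2)=-221/771, b=Δ0−h0·(2M0+M1)/6=997/1542
seg 1: a=1, c=M1/2=-442/257, d=(M2−M1)/(6·2)=1439/1542, b=Δ1−h1·(2M1+M2)/6=-4307/1542
seg 2: a=-4, c=M2/2=997/257, d=(M3−M2)/(6·2)=-3689/3084, b=Δ2−h2·(2M2+M3)/6=2353/1542
seg 3: a=5, c=M3/2=-1695/514, d=(M4−M3)/(6·3)=1423/2313, b=Δ3−h3·(2M3+M4)/6=4147/1542
seg 4: a=0, c=M4/2=1151/514, d=(M5−M4)/(6·2)=-1151/3084, b=Δ4−h4·(2M4+M5)/6=-749/1542
t_q=9/2 → seg 2, τ=1/2; S=-4+2353/1542·τ+997/257·τ²+-3689/3084·τ³=-19875/8224

  seg 0: a=2 b=997/1542 c=0 d=-221/771
  seg 1: a=1 b=-4307/1542 c=-442/257 d=1439/1542
  seg 2: a=-4 b=2353/1542 c=997/257 d=-3689/3084
  seg 3: a=5 b=4147/1542 c=-1695/514 d=1423/2313
  seg 4: a=0 b=-749/1542 c=1151/514 d=-1151/3084
S(9/2) = -19875/8224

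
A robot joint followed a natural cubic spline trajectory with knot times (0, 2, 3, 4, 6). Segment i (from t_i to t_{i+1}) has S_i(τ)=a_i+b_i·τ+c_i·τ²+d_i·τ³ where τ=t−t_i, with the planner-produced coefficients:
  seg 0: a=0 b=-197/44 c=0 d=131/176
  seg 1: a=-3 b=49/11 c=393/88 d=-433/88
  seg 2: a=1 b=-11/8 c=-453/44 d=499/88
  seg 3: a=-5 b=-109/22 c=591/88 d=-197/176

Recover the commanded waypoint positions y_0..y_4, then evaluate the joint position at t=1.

y_0=0 y_1=-3 y_2=1 y_3=-5 y_4=3
S(1) = -657/176

y_0 = S_0(0) = a_0 = 0
y_1 = S_1(0) = a_1 = -3
y_2 = S_2(0) = a_2 = 1
y_3 = S_3(0) = a_3 = -5
y_4 = S_3(2) = 3
t_q=1 is in segment 0 (τ=1); S_0(τ)=-657/176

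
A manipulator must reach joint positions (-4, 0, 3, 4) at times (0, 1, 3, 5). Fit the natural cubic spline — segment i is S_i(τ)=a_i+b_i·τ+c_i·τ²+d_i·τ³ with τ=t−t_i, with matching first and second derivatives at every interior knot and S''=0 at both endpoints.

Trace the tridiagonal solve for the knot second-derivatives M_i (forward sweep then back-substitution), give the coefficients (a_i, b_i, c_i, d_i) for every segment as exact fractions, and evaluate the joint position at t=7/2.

  seg 0: a=-4 b=97/22 c=0 d=-9/22
  seg 1: a=0 b=35/11 c=-27/22 d=17/88
  seg 2: a=3 b=13/22 c=-3/44 d=1/88
S(7/2) = 2309/704

Δ: Δ0=4, Δ1=3/2, Δ2=1/2
row 1: diag=6, rhs=-15; c'=1/3, d'=-5/2
row 2: denom=8−2·1/3=22/3; d'=(-6−2·-5/2)/(22/3)=-3/22
back: M2=-3/22
back: M1=-5/2−1/3·-3/22=-27/11
M: M0=0, M1=-27/11, M2=-3/22, M3=0
seg 0: a=-4, c=M0/2=0, d=(M1−M0)/(6·1)=-9/22, b=Δ0−h0·(2M0+M1)/6=97/22
seg 1: a=0, c=M1/2=-27/22, d=(M2−M1)/(6·2)=17/88, b=Δ1−h1·(2M1+M2)/6=35/11
seg 2: a=3, c=M2/2=-3/44, d=(M3−M2)/(6·2)=1/88, b=Δ2−h2·(2M2+M3)/6=13/22
t_q=7/2 → seg 2, τ=1/2; S=3+13/22·τ+-3/44·τ²+1/88·τ³=2309/704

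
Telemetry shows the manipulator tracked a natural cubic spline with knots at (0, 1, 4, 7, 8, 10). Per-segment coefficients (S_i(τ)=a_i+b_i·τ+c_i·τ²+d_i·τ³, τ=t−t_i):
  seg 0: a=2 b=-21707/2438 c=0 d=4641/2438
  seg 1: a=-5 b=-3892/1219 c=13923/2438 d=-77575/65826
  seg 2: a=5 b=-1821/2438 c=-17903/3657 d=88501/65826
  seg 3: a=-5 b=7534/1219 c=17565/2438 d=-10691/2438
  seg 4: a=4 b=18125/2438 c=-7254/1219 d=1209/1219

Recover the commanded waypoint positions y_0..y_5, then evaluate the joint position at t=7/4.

y_0 = S_0(0) = a_0 = 2
y_1 = S_1(0) = a_1 = -5
y_2 = S_2(0) = a_2 = 5
y_3 = S_3(0) = a_3 = -5
y_4 = S_4(0) = a_4 = 4
y_5 = S_4(2) = 3
t_q=7/4 is in segment 1 (τ=3/4); S_1(τ)=-730139/156032

y_0=2 y_1=-5 y_2=5 y_3=-5 y_4=4 y_5=3
S(7/4) = -730139/156032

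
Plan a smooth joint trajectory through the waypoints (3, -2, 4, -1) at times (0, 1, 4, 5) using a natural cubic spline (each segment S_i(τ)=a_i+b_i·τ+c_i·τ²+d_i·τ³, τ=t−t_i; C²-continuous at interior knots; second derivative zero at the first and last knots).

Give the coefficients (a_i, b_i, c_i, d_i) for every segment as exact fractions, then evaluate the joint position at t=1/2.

  seg 0: a=3 b=-32/5 c=0 d=7/5
  seg 1: a=-2 b=-11/5 c=21/5 d=-14/15
  seg 2: a=4 b=-11/5 c=-21/5 d=7/5
S(1/2) = -1/40

Δ: Δ0=-5, Δ1=2, Δ2=-5
row 1: diag=8, rhs=42; c'=3/8, d'=21/4
row 2: denom=8−3·3/8=55/8; d'=(-42−3·21/4)/(55/8)=-42/5
back: M2=-42/5
back: M1=21/4−3/8·-42/5=42/5
M: M0=0, M1=42/5, M2=-42/5, M3=0
seg 0: a=3, c=M0/2=0, d=(M1−M0)/(6·1)=7/5, b=Δ0−h0·(2M0+M1)/6=-32/5
seg 1: a=-2, c=M1/2=21/5, d=(M2−M1)/(6·3)=-14/15, b=Δ1−h1·(2M1+M2)/6=-11/5
seg 2: a=4, c=M2/2=-21/5, d=(M3−M2)/(6·1)=7/5, b=Δ2−h2·(2M2+M3)/6=-11/5
t_q=1/2 → seg 0, τ=1/2; S=3+-32/5·τ+0·τ²+7/5·τ³=-1/40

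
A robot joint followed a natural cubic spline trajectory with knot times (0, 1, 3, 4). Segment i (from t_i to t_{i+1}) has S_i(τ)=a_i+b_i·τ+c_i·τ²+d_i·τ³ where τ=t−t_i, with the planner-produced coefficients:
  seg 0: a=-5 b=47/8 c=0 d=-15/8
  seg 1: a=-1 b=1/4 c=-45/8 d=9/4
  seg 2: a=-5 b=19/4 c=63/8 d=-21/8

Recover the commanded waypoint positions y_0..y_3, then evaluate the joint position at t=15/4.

y_0 = S_0(0) = a_0 = -5
y_1 = S_1(0) = a_1 = -1
y_2 = S_2(0) = a_2 = -5
y_3 = S_2(1) = 5
t_q=15/4 is in segment 2 (τ=3/4); S_2(τ)=965/512

y_0=-5 y_1=-1 y_2=-5 y_3=5
S(15/4) = 965/512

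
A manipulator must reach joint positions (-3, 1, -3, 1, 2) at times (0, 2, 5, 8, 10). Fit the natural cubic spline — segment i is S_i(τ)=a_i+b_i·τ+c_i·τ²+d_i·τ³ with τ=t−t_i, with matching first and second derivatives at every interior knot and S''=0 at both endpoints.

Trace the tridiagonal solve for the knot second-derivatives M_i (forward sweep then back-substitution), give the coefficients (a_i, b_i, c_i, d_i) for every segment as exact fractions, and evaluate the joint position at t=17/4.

Δ: Δ0=2, Δ1=-4/3, Δ2=4/3, Δ3=1/2
row 1: diag=10, rhs=-20; c'=3/10, d'=-2
row 2: denom=12−3·3/10=111/10; d'=(16−3·-2)/(111/10)=220/111
row 3: denom=10−3·10/37=340/37; d'=(-5−3·220/111)/(340/37)=-81/68
back: M3=-81/68
back: M2=220/111−10/37·-81/68=235/102
back: M1=-2−3/10·235/102=-183/68
M: M0=0, M1=-183/68, M2=235/102, M3=-81/68, M4=0
seg 0: a=-3, c=M0/2=0, d=(M1−M0)/(6·2)=-61/272, b=Δ0−h0·(2M0+M1)/6=197/68
seg 1: a=1, c=M1/2=-183/136, d=(M2−M1)/(6·3)=1019/3672, b=Δ1−h1·(2M1+M2)/6=7/34
seg 2: a=-3, c=M2/2=235/204, d=(M3−M2)/(6·3)=-713/3672, b=Δ2−h2·(2M2+M3)/6=-3/8
seg 3: a=1, c=M3/2=-81/136, d=(M4−M3)/(6·2)=27/272, b=Δ3−h3·(2M3+M4)/6=22/17
t_q=17/4 → seg 1, τ=9/4; S=1+7/34·τ+-183/136·τ²+1019/3672·τ³=-19043/8704

  seg 0: a=-3 b=197/68 c=0 d=-61/272
  seg 1: a=1 b=7/34 c=-183/136 d=1019/3672
  seg 2: a=-3 b=-3/8 c=235/204 d=-713/3672
  seg 3: a=1 b=22/17 c=-81/136 d=27/272
S(17/4) = -19043/8704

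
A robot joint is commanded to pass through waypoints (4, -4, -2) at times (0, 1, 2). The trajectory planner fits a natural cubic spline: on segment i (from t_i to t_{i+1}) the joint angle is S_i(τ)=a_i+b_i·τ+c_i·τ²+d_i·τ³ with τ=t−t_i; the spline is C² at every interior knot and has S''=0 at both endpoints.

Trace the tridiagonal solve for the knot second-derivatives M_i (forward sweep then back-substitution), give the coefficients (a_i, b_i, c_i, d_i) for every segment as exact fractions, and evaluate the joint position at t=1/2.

  seg 0: a=4 b=-21/2 c=0 d=5/2
  seg 1: a=-4 b=-3 c=15/2 d=-5/2
S(1/2) = -15/16

Δ: Δ0=-8, Δ1=2
row 1: diag=4, rhs=60; c'=1/4, d'=15
back: M1=15
M: M0=0, M1=15, M2=0
seg 0: a=4, c=M0/2=0, d=(M1−M0)/(6·1)=5/2, b=Δ0−h0·(2M0+M1)/6=-21/2
seg 1: a=-4, c=M1/2=15/2, d=(M2−M1)/(6·1)=-5/2, b=Δ1−h1·(2M1+M2)/6=-3
t_q=1/2 → seg 0, τ=1/2; S=4+-21/2·τ+0·τ²+5/2·τ³=-15/16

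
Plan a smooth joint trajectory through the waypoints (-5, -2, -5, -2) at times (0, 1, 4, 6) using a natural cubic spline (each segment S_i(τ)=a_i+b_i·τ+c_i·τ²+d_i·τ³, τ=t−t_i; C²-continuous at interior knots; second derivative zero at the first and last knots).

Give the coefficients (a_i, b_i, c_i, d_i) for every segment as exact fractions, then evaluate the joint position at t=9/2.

  seg 0: a=-5 b=521/142 c=0 d=-95/142
  seg 1: a=-2 b=118/71 c=-285/142 d=53/142
  seg 2: a=-5 b=-43/142 c=96/71 d=-16/71
S(9/2) = -1375/284

Δ: Δ0=3, Δ1=-1, Δ2=3/2
row 1: diag=8, rhs=-24; c'=3/8, d'=-3
row 2: denom=10−3·3/8=71/8; d'=(15−3·-3)/(71/8)=192/71
back: M2=192/71
back: M1=-3−3/8·192/71=-285/71
M: M0=0, M1=-285/71, M2=192/71, M3=0
seg 0: a=-5, c=M0/2=0, d=(M1−M0)/(6·1)=-95/142, b=Δ0−h0·(2M0+M1)/6=521/142
seg 1: a=-2, c=M1/2=-285/142, d=(M2−M1)/(6·3)=53/142, b=Δ1−h1·(2M1+M2)/6=118/71
seg 2: a=-5, c=M2/2=96/71, d=(M3−M2)/(6·2)=-16/71, b=Δ2−h2·(2M2+M3)/6=-43/142
t_q=9/2 → seg 2, τ=1/2; S=-5+-43/142·τ+96/71·τ²+-16/71·τ³=-1375/284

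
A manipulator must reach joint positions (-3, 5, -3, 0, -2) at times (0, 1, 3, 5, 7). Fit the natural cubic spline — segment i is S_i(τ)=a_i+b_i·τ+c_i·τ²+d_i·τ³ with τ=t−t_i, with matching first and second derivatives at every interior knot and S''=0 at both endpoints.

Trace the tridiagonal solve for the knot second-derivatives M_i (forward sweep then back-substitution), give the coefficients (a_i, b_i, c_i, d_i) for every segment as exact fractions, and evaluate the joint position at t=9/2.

  seg 0: a=-3 b=1721/164 c=0 d=-409/164
  seg 1: a=5 b=247/82 c=-1227/164 d=163/82
  seg 2: a=-3 b=-251/82 c=729/164 d=-355/328
  seg 3: a=0 b=71/41 c=-84/41 d=14/41
S(9/2) = -3261/2624

Δ: Δ0=8, Δ1=-4, Δ2=3/2, Δ3=-1
row 1: diag=6, rhs=-72; c'=1/3, d'=-12
row 2: denom=8−2·1/3=22/3; d'=(33−2·-12)/(22/3)=171/22
row 3: denom=8−2·3/11=82/11; d'=(-15−2·171/22)/(82/11)=-168/41
back: M3=-168/41
back: M2=171/22−3/11·-168/41=729/82
back: M1=-12−1/3·729/82=-1227/82
M: M0=0, M1=-1227/82, M2=729/82, M3=-168/41, M4=0
seg 0: a=-3, c=M0/2=0, d=(M1−M0)/(6·1)=-409/164, b=Δ0−h0·(2M0+M1)/6=1721/164
seg 1: a=5, c=M1/2=-1227/164, d=(M2−M1)/(6·2)=163/82, b=Δ1−h1·(2M1+M2)/6=247/82
seg 2: a=-3, c=M2/2=729/164, d=(M3−M2)/(6·2)=-355/328, b=Δ2−h2·(2M2+M3)/6=-251/82
seg 3: a=0, c=M3/2=-84/41, d=(M4−M3)/(6·2)=14/41, b=Δ3−h3·(2M3+M4)/6=71/41
t_q=9/2 → seg 2, τ=3/2; S=-3+-251/82·τ+729/164·τ²+-355/328·τ³=-3261/2624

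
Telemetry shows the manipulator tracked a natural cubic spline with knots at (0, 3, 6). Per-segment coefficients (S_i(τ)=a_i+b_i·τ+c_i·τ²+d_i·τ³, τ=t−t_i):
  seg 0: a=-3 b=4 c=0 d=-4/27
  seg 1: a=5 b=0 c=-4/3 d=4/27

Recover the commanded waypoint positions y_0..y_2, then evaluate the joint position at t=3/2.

y_0 = S_0(0) = a_0 = -3
y_1 = S_1(0) = a_1 = 5
y_2 = S_1(3) = -3
t_q=3/2 is in segment 0 (τ=3/2); S_0(τ)=5/2

y_0=-3 y_1=5 y_2=-3
S(3/2) = 5/2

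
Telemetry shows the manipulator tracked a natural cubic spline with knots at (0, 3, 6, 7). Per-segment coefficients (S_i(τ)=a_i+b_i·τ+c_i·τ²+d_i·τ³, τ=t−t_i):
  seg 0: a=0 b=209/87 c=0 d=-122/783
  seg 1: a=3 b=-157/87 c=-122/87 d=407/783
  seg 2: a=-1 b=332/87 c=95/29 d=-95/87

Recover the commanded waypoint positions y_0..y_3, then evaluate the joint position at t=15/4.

y_0=0 y_1=3 y_2=-1 y_3=5
S(15/4) = 1999/1856

y_0 = S_0(0) = a_0 = 0
y_1 = S_1(0) = a_1 = 3
y_2 = S_2(0) = a_2 = -1
y_3 = S_2(1) = 5
t_q=15/4 is in segment 1 (τ=3/4); S_1(τ)=1999/1856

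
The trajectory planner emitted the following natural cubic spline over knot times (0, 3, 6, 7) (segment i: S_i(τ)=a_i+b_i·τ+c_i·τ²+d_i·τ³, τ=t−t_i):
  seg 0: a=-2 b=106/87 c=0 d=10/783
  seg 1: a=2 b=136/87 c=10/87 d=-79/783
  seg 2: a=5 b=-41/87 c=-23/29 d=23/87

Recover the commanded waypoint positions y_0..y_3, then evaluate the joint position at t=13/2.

y_0=-2 y_1=2 y_2=5 y_3=4
S(13/2) = 1067/232

y_0 = S_0(0) = a_0 = -2
y_1 = S_1(0) = a_1 = 2
y_2 = S_2(0) = a_2 = 5
y_3 = S_2(1) = 4
t_q=13/2 is in segment 2 (τ=1/2); S_2(τ)=1067/232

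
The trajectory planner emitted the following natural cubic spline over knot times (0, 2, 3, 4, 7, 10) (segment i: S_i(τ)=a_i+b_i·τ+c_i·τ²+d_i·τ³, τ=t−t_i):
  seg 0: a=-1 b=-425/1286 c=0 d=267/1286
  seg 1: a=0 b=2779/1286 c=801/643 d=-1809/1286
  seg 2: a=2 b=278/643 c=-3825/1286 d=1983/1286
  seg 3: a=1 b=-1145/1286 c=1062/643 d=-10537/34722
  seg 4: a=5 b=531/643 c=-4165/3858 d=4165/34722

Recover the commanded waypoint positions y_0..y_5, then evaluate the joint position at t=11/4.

y_0=-1 y_1=0 y_2=2 y_3=1 y_4=5 y_5=1
S(11/4) = 142221/82304

y_0 = S_0(0) = a_0 = -1
y_1 = S_1(0) = a_1 = 0
y_2 = S_2(0) = a_2 = 2
y_3 = S_3(0) = a_3 = 1
y_4 = S_4(0) = a_4 = 5
y_5 = S_4(3) = 1
t_q=11/4 is in segment 1 (τ=3/4); S_1(τ)=142221/82304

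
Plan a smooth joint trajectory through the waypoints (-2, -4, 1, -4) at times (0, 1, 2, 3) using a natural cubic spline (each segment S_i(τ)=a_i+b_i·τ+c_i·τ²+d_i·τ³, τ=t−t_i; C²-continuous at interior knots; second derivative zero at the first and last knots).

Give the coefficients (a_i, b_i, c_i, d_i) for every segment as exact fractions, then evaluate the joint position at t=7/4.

Δ: Δ0=-2, Δ1=5, Δ2=-5
row 1: diag=4, rhs=42; c'=1/4, d'=21/2
row 2: denom=4−1·1/4=15/4; d'=(-60−1·21/2)/(15/4)=-94/5
back: M2=-94/5
back: M1=21/2−1/4·-94/5=76/5
M: M0=0, M1=76/5, M2=-94/5, M3=0
seg 0: a=-2, c=M0/2=0, d=(M1−M0)/(6·1)=38/15, b=Δ0−h0·(2M0+M1)/6=-68/15
seg 1: a=-4, c=M1/2=38/5, d=(M2−M1)/(6·1)=-17/3, b=Δ1−h1·(2M1+M2)/6=46/15
seg 2: a=1, c=M2/2=-47/5, d=(M3−M2)/(6·1)=47/15, b=Δ2−h2·(2M2+M3)/6=19/15
t_q=7/4 → seg 1, τ=3/4; S=-4+46/15·τ+38/5·τ²+-17/3·τ³=59/320

  seg 0: a=-2 b=-68/15 c=0 d=38/15
  seg 1: a=-4 b=46/15 c=38/5 d=-17/3
  seg 2: a=1 b=19/15 c=-47/5 d=47/15
S(7/4) = 59/320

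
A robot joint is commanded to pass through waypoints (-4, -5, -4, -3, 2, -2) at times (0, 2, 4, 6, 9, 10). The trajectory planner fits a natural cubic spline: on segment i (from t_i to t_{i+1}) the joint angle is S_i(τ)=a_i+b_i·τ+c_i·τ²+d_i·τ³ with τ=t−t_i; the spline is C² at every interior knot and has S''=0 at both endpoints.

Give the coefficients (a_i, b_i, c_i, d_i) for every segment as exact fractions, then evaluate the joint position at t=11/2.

Δ: Δ0=-1/2, Δ1=1/2, Δ2=1/2, Δ3=5/3, Δ4=-4
row 1: diag=8, rhs=6; c'=1/4, d'=3/4
row 2: denom=8−2·1/4=15/2; d'=(0−2·3/4)/(15/2)=-1/5
row 3: denom=10−2·4/15=142/15; d'=(7−2·-1/5)/(142/15)=111/142
row 4: denom=8−3·45/142=1001/142; d'=(-34−3·111/142)/(1001/142)=-397/77
back: M4=-397/77
back: M3=111/142−45/142·-397/77=186/77
back: M2=-1/5−4/15·186/77=-65/77
back: M1=3/4−1/4·-65/77=74/77
M: M0=0, M1=74/77, M2=-65/77, M3=186/77, M4=-397/77, M5=0
seg 0: a=-4, c=M0/2=0, d=(M1−M0)/(6·2)=37/462, b=Δ0−h0·(2M0+M1)/6=-379/462
seg 1: a=-5, c=M1/2=37/77, d=(M2−M1)/(6·2)=-139/924, b=Δ1−h1·(2M1+M2)/6=65/462
seg 2: a=-4, c=M2/2=-65/154, d=(M3−M2)/(6·2)=251/924, b=Δ2−h2·(2M2+M3)/6=17/66
seg 3: a=-3, c=M3/2=93/77, d=(M4−M3)/(6·3)=-53/126, b=Δ3−h3·(2M3+M4)/6=845/462
seg 4: a=2, c=M4/2=-397/154, d=(M5−M4)/(6·1)=397/462, b=Δ4−h4·(2M4+M5)/6=-527/231
t_q=11/2 → seg 2, τ=3/2; S=-4+17/66·τ+-65/154·τ²+251/924·τ³=-8985/2464

  seg 0: a=-4 b=-379/462 c=0 d=37/462
  seg 1: a=-5 b=65/462 c=37/77 d=-139/924
  seg 2: a=-4 b=17/66 c=-65/154 d=251/924
  seg 3: a=-3 b=845/462 c=93/77 d=-53/126
  seg 4: a=2 b=-527/231 c=-397/154 d=397/462
S(11/2) = -8985/2464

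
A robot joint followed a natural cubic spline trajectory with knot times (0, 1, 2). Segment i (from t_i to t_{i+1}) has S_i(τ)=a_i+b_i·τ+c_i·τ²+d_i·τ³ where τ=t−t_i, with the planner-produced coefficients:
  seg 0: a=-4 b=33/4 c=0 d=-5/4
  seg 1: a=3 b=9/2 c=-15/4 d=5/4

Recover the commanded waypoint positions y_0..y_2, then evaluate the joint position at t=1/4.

y_0=-4 y_1=3 y_2=5
S(1/4) = -501/256

y_0 = S_0(0) = a_0 = -4
y_1 = S_1(0) = a_1 = 3
y_2 = S_1(1) = 5
t_q=1/4 is in segment 0 (τ=1/4); S_0(τ)=-501/256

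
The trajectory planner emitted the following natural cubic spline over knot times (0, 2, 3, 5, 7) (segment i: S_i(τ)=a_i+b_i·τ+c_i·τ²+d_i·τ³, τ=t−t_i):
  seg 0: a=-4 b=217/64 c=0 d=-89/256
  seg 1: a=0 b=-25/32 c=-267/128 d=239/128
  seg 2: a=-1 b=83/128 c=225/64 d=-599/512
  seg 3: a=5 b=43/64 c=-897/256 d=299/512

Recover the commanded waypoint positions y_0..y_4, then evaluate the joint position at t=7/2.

y_0=-4 y_1=0 y_2=-1 y_3=5 y_4=-3
S(7/2) = 233/4096

y_0 = S_0(0) = a_0 = -4
y_1 = S_1(0) = a_1 = 0
y_2 = S_2(0) = a_2 = -1
y_3 = S_3(0) = a_3 = 5
y_4 = S_3(2) = -3
t_q=7/2 is in segment 2 (τ=1/2); S_2(τ)=233/4096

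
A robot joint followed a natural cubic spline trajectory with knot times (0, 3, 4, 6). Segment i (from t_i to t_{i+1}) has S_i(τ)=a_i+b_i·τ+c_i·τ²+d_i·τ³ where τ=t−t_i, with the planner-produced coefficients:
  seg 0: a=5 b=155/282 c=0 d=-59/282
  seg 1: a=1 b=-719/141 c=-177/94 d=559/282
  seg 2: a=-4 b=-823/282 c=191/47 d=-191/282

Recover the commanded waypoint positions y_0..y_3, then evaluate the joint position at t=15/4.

y_0=5 y_1=1 y_2=-4 y_3=1
S(15/4) = -18333/6016

y_0 = S_0(0) = a_0 = 5
y_1 = S_1(0) = a_1 = 1
y_2 = S_2(0) = a_2 = -4
y_3 = S_2(2) = 1
t_q=15/4 is in segment 1 (τ=3/4); S_1(τ)=-18333/6016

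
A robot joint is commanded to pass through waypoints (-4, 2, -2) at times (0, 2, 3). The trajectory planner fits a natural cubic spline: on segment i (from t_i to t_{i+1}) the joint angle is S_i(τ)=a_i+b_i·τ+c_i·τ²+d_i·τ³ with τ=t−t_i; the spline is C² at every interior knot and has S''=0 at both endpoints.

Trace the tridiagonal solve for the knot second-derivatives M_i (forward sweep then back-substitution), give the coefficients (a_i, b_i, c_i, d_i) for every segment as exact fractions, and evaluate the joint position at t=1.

Δ: Δ0=3, Δ1=-4
row 1: diag=6, rhs=-42; c'=1/6, d'=-7
back: M1=-7
M: M0=0, M1=-7, M2=0
seg 0: a=-4, c=M0/2=0, d=(M1−M0)/(6·2)=-7/12, b=Δ0−h0·(2M0+M1)/6=16/3
seg 1: a=2, c=M1/2=-7/2, d=(M2−M1)/(6·1)=7/6, b=Δ1−h1·(2M1+M2)/6=-5/3
t_q=1 → seg 0, τ=1; S=-4+16/3·τ+0·τ²+-7/12·τ³=3/4

  seg 0: a=-4 b=16/3 c=0 d=-7/12
  seg 1: a=2 b=-5/3 c=-7/2 d=7/6
S(1) = 3/4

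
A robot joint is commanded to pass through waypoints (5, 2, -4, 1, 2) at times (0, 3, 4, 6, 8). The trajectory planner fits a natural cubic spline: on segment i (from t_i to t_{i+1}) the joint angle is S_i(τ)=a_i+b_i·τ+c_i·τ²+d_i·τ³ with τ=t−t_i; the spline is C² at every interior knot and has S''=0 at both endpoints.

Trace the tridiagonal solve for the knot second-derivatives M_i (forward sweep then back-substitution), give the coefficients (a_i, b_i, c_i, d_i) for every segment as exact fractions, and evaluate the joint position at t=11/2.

  seg 0: a=5 b=133/86 c=0 d=-73/258
  seg 1: a=2 b=-262/43 c=-219/86 d=227/86
  seg 2: a=-4 b=-281/86 c=231/43 d=-107/86
  seg 3: a=1 b=283/86 c=-90/43 d=15/43
S(11/2) = -697/688

Δ: Δ0=-1, Δ1=-6, Δ2=5/2, Δ3=1/2
row 1: diag=8, rhs=-30; c'=1/8, d'=-15/4
row 2: denom=6−1·1/8=47/8; d'=(51−1·-15/4)/(47/8)=438/47
row 3: denom=8−2·16/47=344/47; d'=(-12−2·438/47)/(344/47)=-180/43
back: M3=-180/43
back: M2=438/47−16/47·-180/43=462/43
back: M1=-15/4−1/8·462/43=-219/43
M: M0=0, M1=-219/43, M2=462/43, M3=-180/43, M4=0
seg 0: a=5, c=M0/2=0, d=(M1−M0)/(6·3)=-73/258, b=Δ0−h0·(2M0+M1)/6=133/86
seg 1: a=2, c=M1/2=-219/86, d=(M2−M1)/(6·1)=227/86, b=Δ1−h1·(2M1+M2)/6=-262/43
seg 2: a=-4, c=M2/2=231/43, d=(M3−M2)/(6·2)=-107/86, b=Δ2−h2·(2M2+M3)/6=-281/86
seg 3: a=1, c=M3/2=-90/43, d=(M4−M3)/(6·2)=15/43, b=Δ3−h3·(2M3+M4)/6=283/86
t_q=11/2 → seg 2, τ=3/2; S=-4+-281/86·τ+231/43·τ²+-107/86·τ³=-697/688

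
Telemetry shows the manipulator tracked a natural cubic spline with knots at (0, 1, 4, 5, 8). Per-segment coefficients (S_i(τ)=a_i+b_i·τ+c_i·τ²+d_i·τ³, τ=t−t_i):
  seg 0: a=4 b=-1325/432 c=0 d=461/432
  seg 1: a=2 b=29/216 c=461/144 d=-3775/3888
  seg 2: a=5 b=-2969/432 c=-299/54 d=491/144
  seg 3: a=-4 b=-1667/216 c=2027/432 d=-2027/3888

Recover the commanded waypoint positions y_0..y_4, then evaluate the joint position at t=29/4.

y_0=4 y_1=2 y_2=5 y_3=-4 y_4=1
S(29/4) = -10903/3072

y_0 = S_0(0) = a_0 = 4
y_1 = S_1(0) = a_1 = 2
y_2 = S_2(0) = a_2 = 5
y_3 = S_3(0) = a_3 = -4
y_4 = S_3(3) = 1
t_q=29/4 is in segment 3 (τ=9/4); S_3(τ)=-10903/3072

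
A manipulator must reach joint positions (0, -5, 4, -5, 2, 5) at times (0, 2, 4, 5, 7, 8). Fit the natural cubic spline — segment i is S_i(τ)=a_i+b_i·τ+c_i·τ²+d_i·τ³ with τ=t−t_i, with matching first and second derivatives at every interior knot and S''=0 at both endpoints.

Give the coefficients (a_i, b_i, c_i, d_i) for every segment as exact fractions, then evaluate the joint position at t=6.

  seg 0: a=0 b=-2009/340 c=0 d=1159/1360
  seg 1: a=-5 b=367/85 c=3477/680 d=-683/272
  seg 2: a=4 b=-1823/340 c=-846/85 d=2147/340
  seg 3: a=-5 b=-215/34 c=3057/340 d=-1387/680
  seg 4: a=2 b=439/85 c=-276/85 d=92/85
S(6) = -2973/680

Δ: Δ0=-5/2, Δ1=9/2, Δ2=-9, Δ3=7/2, Δ4=3
row 1: diag=8, rhs=42; c'=1/4, d'=21/4
row 2: denom=6−2·1/4=11/2; d'=(-81−2·21/4)/(11/2)=-183/11
row 3: denom=6−1·2/11=64/11; d'=(75−1·-183/11)/(64/11)=63/4
row 4: denom=6−2·11/32=85/16; d'=(-3−2·63/4)/(85/16)=-552/85
back: M4=-552/85
back: M3=63/4−11/32·-552/85=3057/170
back: M2=-183/11−2/11·3057/170=-1692/85
back: M1=21/4−1/4·-1692/85=3477/340
M: M0=0, M1=3477/340, M2=-1692/85, M3=3057/170, M4=-552/85, M5=0
seg 0: a=0, c=M0/2=0, d=(M1−M0)/(6·2)=1159/1360, b=Δ0−h0·(2M0+M1)/6=-2009/340
seg 1: a=-5, c=M1/2=3477/680, d=(M2−M1)/(6·2)=-683/272, b=Δ1−h1·(2M1+M2)/6=367/85
seg 2: a=4, c=M2/2=-846/85, d=(M3−M2)/(6·1)=2147/340, b=Δ2−h2·(2M2+M3)/6=-1823/340
seg 3: a=-5, c=M3/2=3057/340, d=(M4−M3)/(6·2)=-1387/680, b=Δ3−h3·(2M3+M4)/6=-215/34
seg 4: a=2, c=M4/2=-276/85, d=(M5−M4)/(6·1)=92/85, b=Δ4−h4·(2M4+M5)/6=439/85
t_q=6 → seg 3, τ=1; S=-5+-215/34·τ+3057/340·τ²+-1387/680·τ³=-2973/680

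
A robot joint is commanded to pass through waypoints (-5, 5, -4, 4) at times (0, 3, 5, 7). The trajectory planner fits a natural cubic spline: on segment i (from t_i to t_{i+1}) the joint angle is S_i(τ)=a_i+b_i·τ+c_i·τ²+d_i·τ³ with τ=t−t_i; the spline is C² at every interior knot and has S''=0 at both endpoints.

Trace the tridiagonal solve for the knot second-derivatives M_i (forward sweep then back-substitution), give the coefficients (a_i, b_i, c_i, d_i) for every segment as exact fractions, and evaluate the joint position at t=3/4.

  seg 0: a=-5 b=1477/228 c=0 d=-239/684
  seg 1: a=5 b=-337/114 c=-239/76 d=541/456
  seg 2: a=-4 b=-74/57 c=151/38 d=-151/228
S(3/4) = -1405/4864

Δ: Δ0=10/3, Δ1=-9/2, Δ2=4
row 1: diag=10, rhs=-47; c'=1/5, d'=-47/10
row 2: denom=8−2·1/5=38/5; d'=(51−2·-47/10)/(38/5)=151/19
back: M2=151/19
back: M1=-47/10−1/5·151/19=-239/38
M: M0=0, M1=-239/38, M2=151/19, M3=0
seg 0: a=-5, c=M0/2=0, d=(M1−M0)/(6·3)=-239/684, b=Δ0−h0·(2M0+M1)/6=1477/228
seg 1: a=5, c=M1/2=-239/76, d=(M2−M1)/(6·2)=541/456, b=Δ1−h1·(2M1+M2)/6=-337/114
seg 2: a=-4, c=M2/2=151/38, d=(M3−M2)/(6·2)=-151/228, b=Δ2−h2·(2M2+M3)/6=-74/57
t_q=3/4 → seg 0, τ=3/4; S=-5+1477/228·τ+0·τ²+-239/684·τ³=-1405/4864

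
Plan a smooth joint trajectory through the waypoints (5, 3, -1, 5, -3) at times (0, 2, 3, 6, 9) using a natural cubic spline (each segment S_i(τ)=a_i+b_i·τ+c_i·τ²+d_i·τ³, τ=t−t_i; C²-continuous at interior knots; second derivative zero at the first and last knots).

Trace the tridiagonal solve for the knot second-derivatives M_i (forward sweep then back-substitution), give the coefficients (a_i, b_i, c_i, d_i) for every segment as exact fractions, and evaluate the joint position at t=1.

  seg 0: a=5 b=92/255 c=0 d=-347/1020
  seg 1: a=3 b=-949/255 c=-347/170 d=899/510
  seg 2: a=-1 b=-1283/510 c=276/85 d=-533/918
  seg 3: a=5 b=329/255 c=-1009/510 d=1009/4590
S(1) = 1707/340

Δ: Δ0=-1, Δ1=-4, Δ2=2, Δ3=-8/3
row 1: diag=6, rhs=-18; c'=1/6, d'=-3
row 2: denom=8−1·1/6=47/6; d'=(36−1·-3)/(47/6)=234/47
row 3: denom=12−3·18/47=510/47; d'=(-28−3·234/47)/(510/47)=-1009/255
back: M3=-1009/255
back: M2=234/47−18/47·-1009/255=552/85
back: M1=-3−1/6·552/85=-347/85
M: M0=0, M1=-347/85, M2=552/85, M3=-1009/255, M4=0
seg 0: a=5, c=M0/2=0, d=(M1−M0)/(6·2)=-347/1020, b=Δ0−h0·(2M0+M1)/6=92/255
seg 1: a=3, c=M1/2=-347/170, d=(M2−M1)/(6·1)=899/510, b=Δ1−h1·(2M1+M2)/6=-949/255
seg 2: a=-1, c=M2/2=276/85, d=(M3−M2)/(6·3)=-533/918, b=Δ2−h2·(2M2+M3)/6=-1283/510
seg 3: a=5, c=M3/2=-1009/510, d=(M4−M3)/(6·3)=1009/4590, b=Δ3−h3·(2M3+M4)/6=329/255
t_q=1 → seg 0, τ=1; S=5+92/255·τ+0·τ²+-347/1020·τ³=1707/340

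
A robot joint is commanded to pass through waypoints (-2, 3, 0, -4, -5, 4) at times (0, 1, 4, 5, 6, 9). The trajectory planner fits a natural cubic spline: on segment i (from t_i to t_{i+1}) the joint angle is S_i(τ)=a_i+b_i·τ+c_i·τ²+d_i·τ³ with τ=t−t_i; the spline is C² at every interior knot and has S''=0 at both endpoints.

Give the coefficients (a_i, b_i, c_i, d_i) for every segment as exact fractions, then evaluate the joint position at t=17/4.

  seg 0: a=-2 b=3102/547 c=0 d=-367/547
  seg 1: a=3 b=2001/547 c=-1101/547 d=755/4923
  seg 2: a=0 b=-2340/547 c=-346/547 d=498/547
  seg 3: a=-4 b=-1538/547 c=1148/547 d=-157/547
  seg 4: a=-5 b=287/547 c=677/547 d=-677/4923
S(17/4) = -19163/17504

Δ: Δ0=5, Δ1=-1, Δ2=-4, Δ3=-1, Δ4=3
row 1: diag=8, rhs=-36; c'=3/8, d'=-9/2
row 2: denom=8−3·3/8=55/8; d'=(-18−3·-9/2)/(55/8)=-36/55
row 3: denom=4−1·8/55=212/55; d'=(18−1·-36/55)/(212/55)=513/106
row 4: denom=8−1·55/212=1641/212; d'=(24−1·513/106)/(1641/212)=1354/547
back: M4=1354/547
back: M3=513/106−55/212·1354/547=2296/547
back: M2=-36/55−8/55·2296/547=-692/547
back: M1=-9/2−3/8·-692/547=-2202/547
M: M0=0, M1=-2202/547, M2=-692/547, M3=2296/547, M4=1354/547, M5=0
seg 0: a=-2, c=M0/2=0, d=(M1−M0)/(6·1)=-367/547, b=Δ0−h0·(2M0+M1)/6=3102/547
seg 1: a=3, c=M1/2=-1101/547, d=(M2−M1)/(6·3)=755/4923, b=Δ1−h1·(2M1+M2)/6=2001/547
seg 2: a=0, c=M2/2=-346/547, d=(M3−M2)/(6·1)=498/547, b=Δ2−h2·(2M2+M3)/6=-2340/547
seg 3: a=-4, c=M3/2=1148/547, d=(M4−M3)/(6·1)=-157/547, b=Δ3−h3·(2M3+M4)/6=-1538/547
seg 4: a=-5, c=M4/2=677/547, d=(M5−M4)/(6·3)=-677/4923, b=Δ4−h4·(2M4+M5)/6=287/547
t_q=17/4 → seg 2, τ=1/4; S=0+-2340/547·τ+-346/547·τ²+498/547·τ³=-19163/17504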